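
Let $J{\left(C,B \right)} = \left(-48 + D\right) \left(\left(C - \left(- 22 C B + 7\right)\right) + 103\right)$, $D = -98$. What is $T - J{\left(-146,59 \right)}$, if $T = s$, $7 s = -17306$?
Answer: $- \frac{193745582}{7} \approx -2.7678 \cdot 10^{7}$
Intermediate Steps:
$s = - \frac{17306}{7}$ ($s = \frac{1}{7} \left(-17306\right) = - \frac{17306}{7} \approx -2472.3$)
$J{\left(C,B \right)} = -14016 - 146 C - 3212 B C$ ($J{\left(C,B \right)} = \left(-48 - 98\right) \left(\left(C - \left(- 22 C B + 7\right)\right) + 103\right) = - 146 \left(\left(C - \left(- 22 B C + 7\right)\right) + 103\right) = - 146 \left(\left(C - \left(7 - 22 B C\right)\right) + 103\right) = - 146 \left(\left(C + \left(-7 + 22 B C\right)\right) + 103\right) = - 146 \left(\left(-7 + C + 22 B C\right) + 103\right) = - 146 \left(96 + C + 22 B C\right) = -14016 - 146 C - 3212 B C$)
$T = - \frac{17306}{7} \approx -2472.3$
$T - J{\left(-146,59 \right)} = - \frac{17306}{7} - \left(-14016 - -21316 - 189508 \left(-146\right)\right) = - \frac{17306}{7} - \left(-14016 + 21316 + 27668168\right) = - \frac{17306}{7} - 27675468 = - \frac{193745582}{7}$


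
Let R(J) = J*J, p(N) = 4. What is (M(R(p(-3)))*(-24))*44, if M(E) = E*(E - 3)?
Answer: -219648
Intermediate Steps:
R(J) = J**2
M(E) = E*(-3 + E)
(M(R(p(-3)))*(-24))*44 = ((4**2*(-3 + 4**2))*(-24))*44 = ((16*(-3 + 16))*(-24))*44 = ((16*13)*(-24))*44 = (208*(-24))*44 = -4992*44 = -219648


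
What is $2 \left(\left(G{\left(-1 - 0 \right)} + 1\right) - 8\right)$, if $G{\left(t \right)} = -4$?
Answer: $-22$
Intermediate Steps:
$2 \left(\left(G{\left(-1 - 0 \right)} + 1\right) - 8\right) = 2 \left(\left(-4 + 1\right) - 8\right) = 2 \left(-3 - 8\right) = 2 \left(-11\right) = -22$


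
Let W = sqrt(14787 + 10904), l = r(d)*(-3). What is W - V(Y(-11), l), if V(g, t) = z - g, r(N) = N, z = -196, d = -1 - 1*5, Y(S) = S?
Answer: 185 + sqrt(25691) ≈ 345.28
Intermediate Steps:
d = -6 (d = -1 - 5 = -6)
l = 18 (l = -6*(-3) = 18)
W = sqrt(25691) ≈ 160.28
V(g, t) = -196 - g
W - V(Y(-11), l) = sqrt(25691) - (-196 - 1*(-11)) = sqrt(25691) - (-196 + 11) = sqrt(25691) - 1*(-185) = sqrt(25691) + 185 = 185 + sqrt(25691)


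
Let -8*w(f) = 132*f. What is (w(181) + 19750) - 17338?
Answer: -1149/2 ≈ -574.50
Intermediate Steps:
w(f) = -33*f/2
(w(181) + 19750) - 17338 = (-33/2*181 + 19750) - 17338 = (-5973/2 + 19750) - 17338 = 33527/2 - 17338 = -1149/2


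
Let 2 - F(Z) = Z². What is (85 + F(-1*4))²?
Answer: 5041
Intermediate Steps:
F(Z) = 2 - Z²
(85 + F(-1*4))² = (85 + (2 - (-1*4)²))² = (85 + (2 - 1*(-4)²))² = (85 + (2 - 1*16))² = (85 + (2 - 16))² = (85 - 14)² = 71² = 5041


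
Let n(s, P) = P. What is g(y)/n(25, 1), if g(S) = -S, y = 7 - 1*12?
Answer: 5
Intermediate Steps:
y = -5 (y = 7 - 12 = -5)
g(y)/n(25, 1) = -1*(-5)/1 = 5*1 = 5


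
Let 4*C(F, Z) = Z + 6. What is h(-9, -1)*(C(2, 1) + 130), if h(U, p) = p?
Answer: -527/4 ≈ -131.75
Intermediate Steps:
C(F, Z) = 3/2 + Z/4 (C(F, Z) = (Z + 6)/4 = (6 + Z)/4 = 3/2 + Z/4)
h(-9, -1)*(C(2, 1) + 130) = -((3/2 + (1/4)*1) + 130) = -((3/2 + 1/4) + 130) = -(7/4 + 130) = -1*527/4 = -527/4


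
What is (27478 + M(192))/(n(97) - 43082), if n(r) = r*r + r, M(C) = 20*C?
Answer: -15659/16788 ≈ -0.93275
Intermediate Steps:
n(r) = r + r² (n(r) = r² + r = r + r²)
(27478 + M(192))/(n(97) - 43082) = (27478 + 20*192)/(97*(1 + 97) - 43082) = (27478 + 3840)/(97*98 - 43082) = 31318/(9506 - 43082) = 31318/(-33576) = 31318*(-1/33576) = -15659/16788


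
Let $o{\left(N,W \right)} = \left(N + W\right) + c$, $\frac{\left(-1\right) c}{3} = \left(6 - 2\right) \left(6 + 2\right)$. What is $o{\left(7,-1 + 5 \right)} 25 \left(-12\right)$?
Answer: $25500$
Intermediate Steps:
$c = -96$ ($c = - 3 \left(6 - 2\right) \left(6 + 2\right) = - 3 \left(6 - 2\right) 8 = - 3 \cdot 4 \cdot 8 = \left(-3\right) 32 = -96$)
$o{\left(N,W \right)} = -96 + N + W$ ($o{\left(N,W \right)} = \left(N + W\right) - 96 = -96 + N + W$)
$o{\left(7,-1 + 5 \right)} 25 \left(-12\right) = \left(-96 + 7 + \left(-1 + 5\right)\right) 25 \left(-12\right) = \left(-96 + 7 + 4\right) 25 \left(-12\right) = \left(-85\right) 25 \left(-12\right) = \left(-2125\right) \left(-12\right) = 25500$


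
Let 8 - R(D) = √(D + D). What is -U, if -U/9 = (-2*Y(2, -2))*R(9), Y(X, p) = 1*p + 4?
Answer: -288 + 108*√2 ≈ -135.26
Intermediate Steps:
Y(X, p) = 4 + p (Y(X, p) = p + 4 = 4 + p)
R(D) = 8 - √2*√D (R(D) = 8 - √(D + D) = 8 - √(2*D) = 8 - √2*√D)
U = 288 - 108*√2 (U = -9*(-2*(4 - 2))*(8 - √2*√9) = -9*(-2*2)*(8 - 1*√2*3) = -(-36)*(8 - 3*√2) = -9*(-32 + 12*√2) = 288 - 108*√2 ≈ 135.26)
-U = -(288 - 108*√2) = -288 + 108*√2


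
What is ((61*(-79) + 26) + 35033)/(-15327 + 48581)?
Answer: 15120/16627 ≈ 0.90936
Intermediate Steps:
((61*(-79) + 26) + 35033)/(-15327 + 48581) = ((-4819 + 26) + 35033)/33254 = (-4793 + 35033)*(1/33254) = 30240*(1/33254) = 15120/16627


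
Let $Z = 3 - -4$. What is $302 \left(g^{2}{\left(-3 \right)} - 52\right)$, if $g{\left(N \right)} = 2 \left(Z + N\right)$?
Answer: $3624$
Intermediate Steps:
$Z = 7$ ($Z = 3 + 4 = 7$)
$g{\left(N \right)} = 14 + 2 N$ ($g{\left(N \right)} = 2 \left(7 + N\right) = 14 + 2 N$)
$302 \left(g^{2}{\left(-3 \right)} - 52\right) = 302 \left(\left(14 + 2 \left(-3\right)\right)^{2} - 52\right) = 302 \left(\left(14 - 6\right)^{2} - 52\right) = 302 \left(8^{2} - 52\right) = 302 \left(64 - 52\right) = 302 \cdot 12 = 3624$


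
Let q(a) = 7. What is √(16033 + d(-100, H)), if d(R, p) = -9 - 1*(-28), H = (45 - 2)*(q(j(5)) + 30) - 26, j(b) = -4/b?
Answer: 2*√4013 ≈ 126.70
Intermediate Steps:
H = 1565 (H = (45 - 2)*(7 + 30) - 26 = 43*37 - 26 = 1591 - 26 = 1565)
d(R, p) = 19 (d(R, p) = -9 + 28 = 19)
√(16033 + d(-100, H)) = √(16033 + 19) = √16052 = 2*√4013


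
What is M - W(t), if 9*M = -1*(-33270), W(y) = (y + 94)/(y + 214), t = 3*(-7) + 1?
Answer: 1075619/291 ≈ 3696.3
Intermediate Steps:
t = -20 (t = -21 + 1 = -20)
W(y) = (94 + y)/(214 + y)
M = 11090/3 (M = (-1*(-33270))/9 = (1/9)*33270 = 11090/3 ≈ 3696.7)
M - W(t) = 11090/3 - (94 - 20)/(214 - 20) = 11090/3 - 74/194 = 11090/3 - 1*37/97 = 11090/3 - 37/97 = 1075619/291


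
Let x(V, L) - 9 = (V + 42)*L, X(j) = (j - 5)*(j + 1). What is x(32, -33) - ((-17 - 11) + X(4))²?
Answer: -3522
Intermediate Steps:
X(j) = (1 + j)*(-5 + j) (X(j) = (-5 + j)*(1 + j) = (1 + j)*(-5 + j))
x(V, L) = 9 + L*(42 + V) (x(V, L) = 9 + (V + 42)*L = 9 + (42 + V)*L = 9 + L*(42 + V))
x(32, -33) - ((-17 - 11) + X(4))² = (9 + 42*(-33) - 33*32) - ((-17 - 11) + (-5 + 4² - 4*4))² = (9 - 1386 - 1056) - (-28 + (-5 + 16 - 16))² = -2433 - (-28 - 5)² = -2433 - 1*(-33)² = -2433 - 1*1089 = -2433 - 1089 = -3522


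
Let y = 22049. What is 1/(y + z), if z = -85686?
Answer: -1/63637 ≈ -1.5714e-5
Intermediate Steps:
1/(y + z) = 1/(22049 - 85686) = 1/(-63637) = -1/63637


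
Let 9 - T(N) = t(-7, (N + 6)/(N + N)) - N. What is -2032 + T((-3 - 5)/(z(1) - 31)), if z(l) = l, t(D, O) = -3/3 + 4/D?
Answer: -212222/105 ≈ -2021.2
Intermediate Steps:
t(D, O) = -1 + 4/D (t(D, O) = -3*⅓ + 4/D = -1 + 4/D)
T(N) = 74/7 + N (T(N) = 9 - ((4 - 1*(-7))/(-7) - N) = 9 - (-(4 + 7)/7 - N) = 9 - (-⅐*11 - N) = 9 - (-11/7 - N) = 9 + (11/7 + N) = 74/7 + N)
-2032 + T((-3 - 5)/(z(1) - 31)) = -2032 + (74/7 + (-3 - 5)/(1 - 31)) = -2032 + (74/7 - 8/(-30)) = -2032 + (74/7 - 8*(-1/30)) = -2032 + (74/7 + 4/15) = -2032 + 1138/105 = -212222/105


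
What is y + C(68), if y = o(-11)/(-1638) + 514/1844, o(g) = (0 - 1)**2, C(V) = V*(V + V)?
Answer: 3491770643/377559 ≈ 9248.3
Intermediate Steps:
C(V) = 2*V**2 (C(V) = V*(2*V) = 2*V**2)
o(g) = 1 (o(g) = (-1)**2 = 1)
y = 105011/377559 (y = 1/(-1638) + 514/1844 = 1*(-1/1638) + 514*(1/1844) = -1/1638 + 257/922 = 105011/377559 ≈ 0.27813)
y + C(68) = 105011/377559 + 2*68**2 = 105011/377559 + 2*4624 = 105011/377559 + 9248 = 3491770643/377559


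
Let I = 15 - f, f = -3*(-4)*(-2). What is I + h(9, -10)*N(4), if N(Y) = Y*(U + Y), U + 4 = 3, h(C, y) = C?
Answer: 147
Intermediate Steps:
f = -24 (f = 12*(-2) = -24)
I = 39 (I = 15 - 1*(-24) = 15 + 24 = 39)
U = -1 (U = -4 + 3 = -1)
N(Y) = Y*(-1 + Y)
I + h(9, -10)*N(4) = 39 + 9*(4*(-1 + 4)) = 39 + 9*(4*3) = 39 + 9*12 = 39 + 108 = 147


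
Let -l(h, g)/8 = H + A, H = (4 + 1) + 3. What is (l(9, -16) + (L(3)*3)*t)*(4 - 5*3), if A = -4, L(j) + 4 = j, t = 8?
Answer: 616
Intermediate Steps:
H = 8 (H = 5 + 3 = 8)
L(j) = -4 + j
l(h, g) = -32 (l(h, g) = -8*(8 - 4) = -8*4 = -32)
(l(9, -16) + (L(3)*3)*t)*(4 - 5*3) = (-32 + ((-4 + 3)*3)*8)*(4 - 5*3) = (-32 - 1*3*8)*(4 - 15) = (-32 - 3*8)*(-11) = (-32 - 24)*(-11) = -56*(-11) = 616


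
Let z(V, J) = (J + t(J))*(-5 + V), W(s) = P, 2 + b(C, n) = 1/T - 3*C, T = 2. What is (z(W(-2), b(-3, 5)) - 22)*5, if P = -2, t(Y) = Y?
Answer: -635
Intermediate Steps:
b(C, n) = -3/2 - 3*C (b(C, n) = -2 + (1/2 - 3*C) = -2 + (½ - 3*C) = -3/2 - 3*C)
W(s) = -2
z(V, J) = 2*J*(-5 + V) (z(V, J) = (J + J)*(-5 + V) = (2*J)*(-5 + V) = 2*J*(-5 + V))
(z(W(-2), b(-3, 5)) - 22)*5 = (2*(-3/2 - 3*(-3))*(-5 - 2) - 22)*5 = (2*(-3/2 + 9)*(-7) - 22)*5 = (2*(15/2)*(-7) - 22)*5 = (-105 - 22)*5 = -127*5 = -635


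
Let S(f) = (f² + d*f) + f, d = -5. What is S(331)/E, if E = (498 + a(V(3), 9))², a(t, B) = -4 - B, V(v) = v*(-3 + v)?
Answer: 108237/235225 ≈ 0.46014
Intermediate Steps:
S(f) = f² - 4*f (S(f) = (f² - 5*f) + f = f² - 4*f)
E = 235225 (E = (498 + (-4 - 1*9))² = (498 + (-4 - 9))² = (498 - 13)² = 485² = 235225)
S(331)/E = (331*(-4 + 331))/235225 = (331*327)*(1/235225) = 108237*(1/235225) = 108237/235225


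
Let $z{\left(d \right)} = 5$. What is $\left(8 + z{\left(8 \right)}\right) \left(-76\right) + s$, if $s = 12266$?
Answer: $11278$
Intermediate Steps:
$\left(8 + z{\left(8 \right)}\right) \left(-76\right) + s = \left(8 + 5\right) \left(-76\right) + 12266 = 13 \left(-76\right) + 12266 = -988 + 12266 = 11278$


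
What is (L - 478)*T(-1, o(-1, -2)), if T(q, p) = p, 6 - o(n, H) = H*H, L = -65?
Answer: -1086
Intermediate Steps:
o(n, H) = 6 - H² (o(n, H) = 6 - H*H = 6 - H²)
(L - 478)*T(-1, o(-1, -2)) = (-65 - 478)*(6 - 1*(-2)²) = -543*(6 - 1*4) = -543*(6 - 4) = -543*2 = -1086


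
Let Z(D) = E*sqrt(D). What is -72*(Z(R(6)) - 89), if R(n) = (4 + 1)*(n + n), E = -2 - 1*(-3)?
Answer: 6408 - 144*sqrt(15) ≈ 5850.3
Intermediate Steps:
E = 1 (E = -2 + 3 = 1)
R(n) = 10*n (R(n) = 5*(2*n) = 10*n)
Z(D) = sqrt(D) (Z(D) = 1*sqrt(D) = sqrt(D))
-72*(Z(R(6)) - 89) = -72*(sqrt(10*6) - 89) = -72*(sqrt(60) - 89) = -72*(2*sqrt(15) - 89) = -72*(-89 + 2*sqrt(15)) = 6408 - 144*sqrt(15)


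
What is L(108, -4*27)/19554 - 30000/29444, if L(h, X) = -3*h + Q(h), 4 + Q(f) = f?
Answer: -74137210/71968497 ≈ -1.0301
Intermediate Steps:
Q(f) = -4 + f
L(h, X) = -4 - 2*h (L(h, X) = -3*h + (-4 + h) = -4 - 2*h)
L(108, -4*27)/19554 - 30000/29444 = (-4 - 2*108)/19554 - 30000/29444 = (-4 - 216)*(1/19554) - 30000*1/29444 = -220*1/19554 - 7500/7361 = -110/9777 - 7500/7361 = -74137210/71968497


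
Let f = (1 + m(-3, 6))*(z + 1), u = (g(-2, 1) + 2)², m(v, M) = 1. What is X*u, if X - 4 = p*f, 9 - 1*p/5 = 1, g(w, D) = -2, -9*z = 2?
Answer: 0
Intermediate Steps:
z = -2/9 (z = -⅑*2 = -2/9 ≈ -0.22222)
u = 0 (u = (-2 + 2)² = 0² = 0)
p = 40 (p = 45 - 5*1 = 45 - 5 = 40)
f = 14/9 (f = (1 + 1)*(-2/9 + 1) = 2*(7/9) = 14/9 ≈ 1.5556)
X = 596/9 (X = 4 + 40*(14/9) = 4 + 560/9 = 596/9 ≈ 66.222)
X*u = (596/9)*0 = 0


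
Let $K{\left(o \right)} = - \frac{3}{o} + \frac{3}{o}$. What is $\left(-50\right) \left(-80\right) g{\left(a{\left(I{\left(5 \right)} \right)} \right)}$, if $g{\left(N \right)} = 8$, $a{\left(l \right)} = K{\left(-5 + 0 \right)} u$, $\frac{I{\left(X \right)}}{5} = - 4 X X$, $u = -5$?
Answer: $32000$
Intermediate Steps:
$I{\left(X \right)} = - 20 X^{2}$ ($I{\left(X \right)} = 5 - 4 X X = 5 \left(- 4 X^{2}\right) = - 20 X^{2}$)
$K{\left(o \right)} = 0$
$a{\left(l \right)} = 0$ ($a{\left(l \right)} = 0 \left(-5\right) = 0$)
$\left(-50\right) \left(-80\right) g{\left(a{\left(I{\left(5 \right)} \right)} \right)} = \left(-50\right) \left(-80\right) 8 = 4000 \cdot 8 = 32000$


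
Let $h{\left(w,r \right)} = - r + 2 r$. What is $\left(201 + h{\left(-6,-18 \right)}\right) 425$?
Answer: $77775$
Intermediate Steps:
$h{\left(w,r \right)} = r$
$\left(201 + h{\left(-6,-18 \right)}\right) 425 = \left(201 - 18\right) 425 = 183 \cdot 425 = 77775$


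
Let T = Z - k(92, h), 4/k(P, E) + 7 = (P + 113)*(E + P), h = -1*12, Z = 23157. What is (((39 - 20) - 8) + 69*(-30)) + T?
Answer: 345859510/16393 ≈ 21098.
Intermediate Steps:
h = -12
k(P, E) = 4/(-7 + (113 + P)*(E + P)) (k(P, E) = 4/(-7 + (P + 113)*(E + P)) = 4/(-7 + (113 + P)*(E + P)))
T = 379612697/16393 (T = 23157 - 4/(-7 + 92² + 113*(-12) + 113*92 - 12*92) = 23157 - 4/(-7 + 8464 - 1356 + 10396 - 1104) = 23157 - 4/16393 = 379612697/16393 ≈ 23157.)
(((39 - 20) - 8) + 69*(-30)) + T = (((39 - 20) - 8) + 69*(-30)) + 379612697/16393 = ((19 - 8) - 2070) + 379612697/16393 = (11 - 2070) + 379612697/16393 = -2059 + 379612697/16393 = 345859510/16393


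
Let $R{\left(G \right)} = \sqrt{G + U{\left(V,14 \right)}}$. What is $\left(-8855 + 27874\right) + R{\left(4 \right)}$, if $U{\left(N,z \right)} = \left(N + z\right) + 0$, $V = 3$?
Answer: $19019 + \sqrt{21} \approx 19024.0$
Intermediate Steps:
$U{\left(N,z \right)} = N + z$
$R{\left(G \right)} = \sqrt{17 + G}$ ($R{\left(G \right)} = \sqrt{G + \left(3 + 14\right)} = \sqrt{G + 17} = \sqrt{17 + G}$)
$\left(-8855 + 27874\right) + R{\left(4 \right)} = \left(-8855 + 27874\right) + \sqrt{17 + 4} = 19019 + \sqrt{21}$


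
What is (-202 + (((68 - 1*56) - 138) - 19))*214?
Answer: -74258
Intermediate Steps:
(-202 + (((68 - 1*56) - 138) - 19))*214 = (-202 + (((68 - 56) - 138) - 19))*214 = (-202 + ((12 - 138) - 19))*214 = (-202 + (-126 - 19))*214 = (-202 - 145)*214 = -347*214 = -74258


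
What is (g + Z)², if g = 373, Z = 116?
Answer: 239121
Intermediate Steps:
(g + Z)² = (373 + 116)² = 489² = 239121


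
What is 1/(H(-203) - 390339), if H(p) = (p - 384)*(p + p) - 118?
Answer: -1/152135 ≈ -6.5731e-6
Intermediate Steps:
H(p) = -118 + 2*p*(-384 + p) (H(p) = (-384 + p)*(2*p) - 118 = 2*p*(-384 + p) - 118 = -118 + 2*p*(-384 + p))
1/(H(-203) - 390339) = 1/((-118 - 768*(-203) + 2*(-203)²) - 390339) = 1/((-118 + 155904 + 2*41209) - 390339) = 1/((-118 + 155904 + 82418) - 390339) = 1/(238204 - 390339) = 1/(-152135) = -1/152135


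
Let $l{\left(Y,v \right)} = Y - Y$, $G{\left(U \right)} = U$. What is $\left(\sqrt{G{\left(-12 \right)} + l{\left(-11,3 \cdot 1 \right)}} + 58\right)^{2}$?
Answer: $3352 + 232 i \sqrt{3} \approx 3352.0 + 401.84 i$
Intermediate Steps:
$l{\left(Y,v \right)} = 0$
$\left(\sqrt{G{\left(-12 \right)} + l{\left(-11,3 \cdot 1 \right)}} + 58\right)^{2} = \left(\sqrt{-12 + 0} + 58\right)^{2} = \left(\sqrt{-12} + 58\right)^{2} = \left(2 i \sqrt{3} + 58\right)^{2} = \left(58 + 2 i \sqrt{3}\right)^{2}$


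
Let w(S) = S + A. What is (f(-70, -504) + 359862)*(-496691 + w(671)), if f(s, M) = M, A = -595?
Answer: -178462573170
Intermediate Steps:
w(S) = -595 + S (w(S) = S - 595 = -595 + S)
(f(-70, -504) + 359862)*(-496691 + w(671)) = (-504 + 359862)*(-496691 + (-595 + 671)) = 359358*(-496691 + 76) = 359358*(-496615) = -178462573170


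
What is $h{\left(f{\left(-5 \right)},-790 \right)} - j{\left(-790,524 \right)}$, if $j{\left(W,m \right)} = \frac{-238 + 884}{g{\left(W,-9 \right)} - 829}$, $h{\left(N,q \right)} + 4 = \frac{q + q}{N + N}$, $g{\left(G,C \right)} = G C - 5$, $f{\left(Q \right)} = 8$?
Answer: $- \frac{645505}{6276} \approx -102.85$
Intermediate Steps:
$g{\left(G,C \right)} = -5 + C G$ ($g{\left(G,C \right)} = C G - 5 = -5 + C G$)
$h{\left(N,q \right)} = -4 + \frac{q}{N}$ ($h{\left(N,q \right)} = -4 + \frac{q + q}{N + N} = -4 + \frac{2 q}{2 N} = -4 + 2 q \frac{1}{2 N} = -4 + \frac{q}{N}$)
$j{\left(W,m \right)} = \frac{646}{-834 - 9 W}$ ($j{\left(W,m \right)} = \frac{-238 + 884}{\left(-5 - 9 W\right) - 829} = \frac{646}{-834 - 9 W}$)
$h{\left(f{\left(-5 \right)},-790 \right)} - j{\left(-790,524 \right)} = \left(-4 - \frac{790}{8}\right) - - \frac{646}{834 + 9 \left(-790\right)} = \left(-4 - \frac{395}{4}\right) - - \frac{646}{834 - 7110} = \left(-4 - \frac{395}{4}\right) - - \frac{646}{-6276} = - \frac{411}{4} - \left(-646\right) \left(- \frac{1}{6276}\right) = - \frac{411}{4} - \frac{323}{3138} = - \frac{645505}{6276}$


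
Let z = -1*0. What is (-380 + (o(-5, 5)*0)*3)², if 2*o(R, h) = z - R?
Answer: 144400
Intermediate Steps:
z = 0
o(R, h) = -R/2 (o(R, h) = (0 - R)/2 = (-R)/2 = -R/2)
(-380 + (o(-5, 5)*0)*3)² = (-380 + (-½*(-5)*0)*3)² = (-380 + ((5/2)*0)*3)² = (-380 + 0*3)² = (-380 + 0)² = (-380)² = 144400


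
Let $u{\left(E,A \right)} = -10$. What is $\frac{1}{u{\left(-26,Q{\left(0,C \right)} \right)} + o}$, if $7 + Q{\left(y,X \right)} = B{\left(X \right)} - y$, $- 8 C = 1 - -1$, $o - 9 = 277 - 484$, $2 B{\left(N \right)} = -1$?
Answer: $- \frac{1}{208} \approx -0.0048077$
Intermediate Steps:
$B{\left(N \right)} = - \frac{1}{2}$ ($B{\left(N \right)} = \frac{1}{2} \left(-1\right) = - \frac{1}{2}$)
$o = -198$ ($o = 9 + \left(277 - 484\right) = 9 - 207 = -198$)
$C = - \frac{1}{4}$ ($C = - \frac{1 - -1}{8} = - \frac{1 + 1}{8} = \left(- \frac{1}{8}\right) 2 = - \frac{1}{4} \approx -0.25$)
$Q{\left(y,X \right)} = - \frac{15}{2} - y$ ($Q{\left(y,X \right)} = -7 - \left(\frac{1}{2} + y\right) = - \frac{15}{2} - y$)
$\frac{1}{u{\left(-26,Q{\left(0,C \right)} \right)} + o} = \frac{1}{-10 - 198} = \frac{1}{-208} = - \frac{1}{208}$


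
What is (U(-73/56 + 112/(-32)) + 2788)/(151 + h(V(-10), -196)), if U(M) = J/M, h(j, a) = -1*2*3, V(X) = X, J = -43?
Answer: 150476/7801 ≈ 19.289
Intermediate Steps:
h(j, a) = -6 (h(j, a) = -2*3 = -6)
U(M) = -43/M
(U(-73/56 + 112/(-32)) + 2788)/(151 + h(V(-10), -196)) = (-43/(-73/56 + 112/(-32)) + 2788)/(151 - 6) = (-43/(-73*1/56 + 112*(-1/32)) + 2788)/145 = (-43/(-73/56 - 7/2) + 2788)*(1/145) = (-43/(-269/56) + 2788)*(1/145) = (-43*(-56/269) + 2788)*(1/145) = (2408/269 + 2788)*(1/145) = (752380/269)*(1/145) = 150476/7801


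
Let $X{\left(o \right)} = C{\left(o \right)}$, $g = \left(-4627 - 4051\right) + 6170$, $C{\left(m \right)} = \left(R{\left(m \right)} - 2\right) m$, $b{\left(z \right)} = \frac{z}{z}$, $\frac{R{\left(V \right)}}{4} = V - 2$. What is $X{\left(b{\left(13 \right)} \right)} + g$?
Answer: $-2514$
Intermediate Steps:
$R{\left(V \right)} = -8 + 4 V$ ($R{\left(V \right)} = 4 \left(V - 2\right) = 4 \left(-2 + V\right) = -8 + 4 V$)
$b{\left(z \right)} = 1$
$C{\left(m \right)} = m \left(-10 + 4 m\right)$ ($C{\left(m \right)} = \left(\left(-8 + 4 m\right) - 2\right) m = \left(-10 + 4 m\right) m = m \left(-10 + 4 m\right)$)
$g = -2508$ ($g = -8678 + 6170 = -2508$)
$X{\left(o \right)} = 2 o \left(-5 + 2 o\right)$
$X{\left(b{\left(13 \right)} \right)} + g = 2 \cdot 1 \left(-5 + 2 \cdot 1\right) - 2508 = 2 \cdot 1 \left(-5 + 2\right) - 2508 = 2 \cdot 1 \left(-3\right) - 2508 = -6 - 2508 = -2514$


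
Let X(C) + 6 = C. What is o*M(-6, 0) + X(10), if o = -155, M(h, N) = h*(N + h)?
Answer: -5576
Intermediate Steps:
X(C) = -6 + C
o*M(-6, 0) + X(10) = -(-930)*(0 - 6) + (-6 + 10) = -(-930)*(-6) + 4 = -155*36 + 4 = -5580 + 4 = -5576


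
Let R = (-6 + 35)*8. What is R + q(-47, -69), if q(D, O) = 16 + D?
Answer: 201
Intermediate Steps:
R = 232 (R = 29*8 = 232)
R + q(-47, -69) = 232 + (16 - 47) = 232 - 31 = 201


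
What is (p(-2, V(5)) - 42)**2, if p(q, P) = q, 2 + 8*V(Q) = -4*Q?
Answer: 1936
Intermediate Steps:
V(Q) = -1/4 - Q/2 (V(Q) = -1/4 + (-4*Q)/8 = -1/4 - Q/2)
(p(-2, V(5)) - 42)**2 = (-2 - 42)**2 = (-44)**2 = 1936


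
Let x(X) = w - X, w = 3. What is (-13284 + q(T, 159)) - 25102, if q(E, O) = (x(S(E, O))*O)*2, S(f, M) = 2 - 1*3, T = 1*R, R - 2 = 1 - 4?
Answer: -37114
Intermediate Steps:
R = -1 (R = 2 + (1 - 4) = 2 - 3 = -1)
T = -1 (T = 1*(-1) = -1)
S(f, M) = -1 (S(f, M) = 2 - 3 = -1)
x(X) = 3 - X
q(E, O) = 8*O (q(E, O) = ((3 - 1*(-1))*O)*2 = ((3 + 1)*O)*2 = (4*O)*2 = 8*O)
(-13284 + q(T, 159)) - 25102 = (-13284 + 8*159) - 25102 = (-13284 + 1272) - 25102 = -12012 - 25102 = -37114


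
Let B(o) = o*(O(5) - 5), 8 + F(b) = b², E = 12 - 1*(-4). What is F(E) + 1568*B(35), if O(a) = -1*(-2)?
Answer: -164392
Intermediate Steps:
O(a) = 2
E = 16 (E = 12 + 4 = 16)
F(b) = -8 + b²
B(o) = -3*o (B(o) = o*(2 - 5) = o*(-3) = -3*o)
F(E) + 1568*B(35) = (-8 + 16²) + 1568*(-3*35) = (-8 + 256) + 1568*(-105) = 248 - 164640 = -164392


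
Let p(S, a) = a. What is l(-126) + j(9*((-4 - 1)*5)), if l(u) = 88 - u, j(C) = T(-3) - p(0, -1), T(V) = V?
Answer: 212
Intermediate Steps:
j(C) = -2 (j(C) = -3 - 1*(-1) = -3 + 1 = -2)
l(-126) + j(9*((-4 - 1)*5)) = (88 - 1*(-126)) - 2 = (88 + 126) - 2 = 214 - 2 = 212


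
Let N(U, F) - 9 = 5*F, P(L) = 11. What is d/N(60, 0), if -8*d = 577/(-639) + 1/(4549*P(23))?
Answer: 3608983/287774289 ≈ 0.012541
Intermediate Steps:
d = 3608983/31974921 (d = -(577/(-639) + 1/(4549*11))/8 = -(577*(-1/639) + (1/4549)*(1/11))/8 = -(-577/639 + 1/50039)/8 = -⅛*(-28871864/31974921) = 3608983/31974921 ≈ 0.11287)
N(U, F) = 9 + 5*F
d/N(60, 0) = 3608983/(31974921*(9 + 5*0)) = 3608983/(31974921*(9 + 0)) = (3608983/31974921)/9 = (3608983/31974921)*(⅑) = 3608983/287774289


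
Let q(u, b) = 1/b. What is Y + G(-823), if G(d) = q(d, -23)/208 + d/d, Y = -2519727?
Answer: -12054369185/4784 ≈ -2.5197e+6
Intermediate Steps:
G(d) = 4783/4784 (G(d) = 1/(-23*208) + d/d = -1/23*1/208 + 1 = -1/4784 + 1 = 4783/4784)
Y + G(-823) = -2519727 + 4783/4784 = -12054369185/4784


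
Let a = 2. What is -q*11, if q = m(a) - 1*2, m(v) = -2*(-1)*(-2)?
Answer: 66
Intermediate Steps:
m(v) = -4 (m(v) = 2*(-2) = -4)
q = -6 (q = -4 - 1*2 = -4 - 2 = -6)
-q*11 = -1*(-6)*11 = 6*11 = 66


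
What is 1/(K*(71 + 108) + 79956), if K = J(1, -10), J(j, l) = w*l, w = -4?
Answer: 1/87116 ≈ 1.1479e-5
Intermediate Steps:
J(j, l) = -4*l
K = 40 (K = -4*(-10) = 40)
1/(K*(71 + 108) + 79956) = 1/(40*(71 + 108) + 79956) = 1/(40*179 + 79956) = 1/(7160 + 79956) = 1/87116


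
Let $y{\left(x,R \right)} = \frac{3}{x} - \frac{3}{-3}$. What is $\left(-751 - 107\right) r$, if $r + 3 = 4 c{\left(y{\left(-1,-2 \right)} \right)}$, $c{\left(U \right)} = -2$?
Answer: $9438$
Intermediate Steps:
$y{\left(x,R \right)} = 1 + \frac{3}{x}$ ($y{\left(x,R \right)} = \frac{3}{x} - -1 = \frac{3}{x} + 1 = 1 + \frac{3}{x}$)
$r = -11$ ($r = -3 + 4 \left(-2\right) = -3 - 8 = -11$)
$\left(-751 - 107\right) r = \left(-751 - 107\right) \left(-11\right) = \left(-858\right) \left(-11\right) = 9438$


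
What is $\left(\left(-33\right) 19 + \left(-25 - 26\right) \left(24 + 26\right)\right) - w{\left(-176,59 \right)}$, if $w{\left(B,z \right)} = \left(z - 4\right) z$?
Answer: $-6422$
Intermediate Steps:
$w{\left(B,z \right)} = z \left(-4 + z\right)$ ($w{\left(B,z \right)} = \left(-4 + z\right) z = z \left(-4 + z\right)$)
$\left(\left(-33\right) 19 + \left(-25 - 26\right) \left(24 + 26\right)\right) - w{\left(-176,59 \right)} = \left(\left(-33\right) 19 + \left(-25 - 26\right) \left(24 + 26\right)\right) - 59 \left(-4 + 59\right) = \left(-627 - 2550\right) - 59 \cdot 55 = \left(-627 - 2550\right) - 3245 = -3177 - 3245 = -6422$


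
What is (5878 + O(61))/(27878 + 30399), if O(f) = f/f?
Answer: 5879/58277 ≈ 0.10088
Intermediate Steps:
O(f) = 1
(5878 + O(61))/(27878 + 30399) = (5878 + 1)/(27878 + 30399) = 5879/58277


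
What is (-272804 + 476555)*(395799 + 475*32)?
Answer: 83741457249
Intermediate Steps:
(-272804 + 476555)*(395799 + 475*32) = 203751*(395799 + 15200) = 203751*410999 = 83741457249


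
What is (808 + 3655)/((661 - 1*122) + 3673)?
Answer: 4463/4212 ≈ 1.0596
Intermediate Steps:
(808 + 3655)/((661 - 1*122) + 3673) = 4463/((661 - 122) + 3673) = 4463/(539 + 3673) = 4463/4212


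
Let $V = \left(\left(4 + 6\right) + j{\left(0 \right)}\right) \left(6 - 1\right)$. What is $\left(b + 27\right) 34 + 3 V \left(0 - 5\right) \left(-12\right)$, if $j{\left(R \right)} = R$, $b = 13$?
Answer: $10360$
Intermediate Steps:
$V = 50$ ($V = \left(\left(4 + 6\right) + 0\right) \left(6 - 1\right) = \left(10 + 0\right) 5 = 10 \cdot 5 = 50$)
$\left(b + 27\right) 34 + 3 V \left(0 - 5\right) \left(-12\right) = \left(13 + 27\right) 34 + 3 \cdot 50 \left(0 - 5\right) \left(-12\right) = 40 \cdot 34 + 3 \cdot 50 \left(-5\right) \left(-12\right) = 1360 + 3 \left(-250\right) \left(-12\right) = 1360 - -9000 = 1360 + 9000 = 10360$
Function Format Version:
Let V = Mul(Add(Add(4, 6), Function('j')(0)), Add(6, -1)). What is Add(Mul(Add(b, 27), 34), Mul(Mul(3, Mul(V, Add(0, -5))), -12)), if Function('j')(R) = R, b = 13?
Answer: 10360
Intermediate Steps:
V = 50 (V = Mul(Add(Add(4, 6), 0), Add(6, -1)) = Mul(Add(10, 0), 5) = Mul(10, 5) = 50)
Add(Mul(Add(b, 27), 34), Mul(Mul(3, Mul(V, Add(0, -5))), -12)) = Add(Mul(Add(13, 27), 34), Mul(Mul(3, Mul(50, Add(0, -5))), -12)) = Add(Mul(40, 34), Mul(Mul(3, Mul(50, -5)), -12)) = Add(1360, Mul(Mul(3, -250), -12)) = Add(1360, Mul(-750, -12)) = Add(1360, 9000) = 10360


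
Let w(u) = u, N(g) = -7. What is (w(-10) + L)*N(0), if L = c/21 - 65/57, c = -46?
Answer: 1773/19 ≈ 93.316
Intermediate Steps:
L = -443/133 (L = -46/21 - 65/57 = -443/133 ≈ -3.3308)
(w(-10) + L)*N(0) = (-10 - 443/133)*(-7) = -1773/133*(-7) = 1773/19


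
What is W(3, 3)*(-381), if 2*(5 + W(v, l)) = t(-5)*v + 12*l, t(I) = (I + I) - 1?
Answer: 2667/2 ≈ 1333.5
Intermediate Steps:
t(I) = -1 + 2*I (t(I) = 2*I - 1 = -1 + 2*I)
W(v, l) = -5 + 6*l - 11*v/2 (W(v, l) = -5 + ((-1 + 2*(-5))*v + 12*l)/2 = -5 + ((-1 - 10)*v + 12*l)/2 = -5 + (-11*v + 12*l)/2 = -5 + (6*l - 11*v/2) = -5 + 6*l - 11*v/2)
W(3, 3)*(-381) = (-5 + 6*3 - 11/2*3)*(-381) = (-5 + 18 - 33/2)*(-381) = -7/2*(-381) = 2667/2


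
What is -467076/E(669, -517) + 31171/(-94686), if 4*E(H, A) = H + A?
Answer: -22113371317/1799034 ≈ -12292.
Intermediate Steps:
E(H, A) = A/4 + H/4 (E(H, A) = (H + A)/4 = (A + H)/4 = A/4 + H/4)
-467076/E(669, -517) + 31171/(-94686) = -467076/((1/4)*(-517) + (1/4)*669) + 31171/(-94686) = -467076/(-517/4 + 669/4) + 31171*(-1/94686) = -467076/38 - 31171/94686 = -467076*1/38 - 31171/94686 = -233538/19 - 31171/94686 = -22113371317/1799034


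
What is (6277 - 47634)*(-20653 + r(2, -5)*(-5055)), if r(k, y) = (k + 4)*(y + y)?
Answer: -11689431979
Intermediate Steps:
r(k, y) = 2*y*(4 + k) (r(k, y) = (4 + k)*(2*y) = 2*y*(4 + k))
(6277 - 47634)*(-20653 + r(2, -5)*(-5055)) = (6277 - 47634)*(-20653 + (2*(-5)*(4 + 2))*(-5055)) = -41357*(-20653 + (2*(-5)*6)*(-5055)) = -41357*(-20653 - 60*(-5055)) = -41357*(-20653 + 303300) = -41357*282647 = -11689431979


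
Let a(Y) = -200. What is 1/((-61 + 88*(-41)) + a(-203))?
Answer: -1/3869 ≈ -0.00025846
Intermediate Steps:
1/((-61 + 88*(-41)) + a(-203)) = 1/((-61 + 88*(-41)) - 200) = 1/((-61 - 3608) - 200) = 1/(-3669 - 200) = 1/(-3869) = -1/3869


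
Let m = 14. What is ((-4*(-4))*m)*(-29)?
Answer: -6496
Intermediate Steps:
((-4*(-4))*m)*(-29) = (-4*(-4)*14)*(-29) = (16*14)*(-29) = 224*(-29) = -6496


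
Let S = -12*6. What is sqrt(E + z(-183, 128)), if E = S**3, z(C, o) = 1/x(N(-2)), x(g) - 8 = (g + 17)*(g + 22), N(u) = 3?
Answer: I*sqrt(24080467841)/254 ≈ 610.94*I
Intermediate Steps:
x(g) = 8 + (17 + g)*(22 + g) (x(g) = 8 + (g + 17)*(g + 22) = 8 + (17 + g)*(22 + g))
z(C, o) = 1/508 (z(C, o) = 1/(382 + 3**2 + 39*3) = 1/(382 + 9 + 117) = 1/508)
S = -72
E = -373248 (E = (-72)**3 = -373248)
sqrt(E + z(-183, 128)) = sqrt(-373248 + 1/508) = sqrt(-189609983/508) = I*sqrt(24080467841)/254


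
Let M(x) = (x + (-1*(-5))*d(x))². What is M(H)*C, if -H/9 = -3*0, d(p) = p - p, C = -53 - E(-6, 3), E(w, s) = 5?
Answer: 0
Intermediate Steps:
C = -58 (C = -53 - 1*5 = -53 - 5 = -58)
d(p) = 0
H = 0 (H = -(-27)*0 = -9*0 = 0)
M(x) = x² (M(x) = (x - 1*(-5)*0)² = (x + 5*0)² = (x + 0)² = x²)
M(H)*C = 0²*(-58) = 0*(-58) = 0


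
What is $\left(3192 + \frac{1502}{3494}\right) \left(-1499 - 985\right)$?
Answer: $- \frac{13853702700}{1747} \approx -7.93 \cdot 10^{6}$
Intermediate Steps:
$\left(3192 + \frac{1502}{3494}\right) \left(-1499 - 985\right) = \left(3192 + 1502 \cdot \frac{1}{3494}\right) \left(-2484\right) = \left(3192 + \frac{751}{1747}\right) \left(-2484\right) = \frac{5577175}{1747} \left(-2484\right) = - \frac{13853702700}{1747}$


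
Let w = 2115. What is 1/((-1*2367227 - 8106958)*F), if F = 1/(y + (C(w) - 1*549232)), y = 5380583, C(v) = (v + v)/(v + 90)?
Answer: -236736293/513235065 ≈ -0.46126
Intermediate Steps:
C(v) = 2*v/(90 + v) (C(v) = (2*v)/(90 + v) = 2*v/(90 + v))
F = 49/236736293 (F = 1/(5380583 + (2*2115/(90 + 2115) - 1*549232)) = 1/(5380583 + (2*2115/2205 - 549232)) = 1/(5380583 + (2*2115*(1/2205) - 549232)) = 1/(5380583 + (94/49 - 549232)) = 1/(5380583 - 26912274/49) = 1/(236736293/49) = 49/236736293 ≈ 2.0698e-7)
1/((-1*2367227 - 8106958)*F) = 1/((-1*2367227 - 8106958)*(49/236736293)) = (236736293/49)/(-2367227 - 8106958) = (236736293/49)/(-10474185) = -1/10474185*236736293/49 = -236736293/513235065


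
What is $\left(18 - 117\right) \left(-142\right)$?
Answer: $14058$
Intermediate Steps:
$\left(18 - 117\right) \left(-142\right) = \left(-99\right) \left(-142\right) = 14058$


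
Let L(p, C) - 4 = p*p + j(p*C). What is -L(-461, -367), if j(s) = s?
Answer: -381712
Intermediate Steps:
L(p, C) = 4 + p**2 + C*p (L(p, C) = 4 + (p*p + p*C) = 4 + (p**2 + C*p) = 4 + p**2 + C*p)
-L(-461, -367) = -(4 + (-461)**2 - 367*(-461)) = -(4 + 212521 + 169187) = -1*381712 = -381712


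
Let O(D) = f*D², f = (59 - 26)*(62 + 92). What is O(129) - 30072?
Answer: 84539490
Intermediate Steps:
f = 5082 (f = 33*154 = 5082)
O(D) = 5082*D²
O(129) - 30072 = 5082*129² - 30072 = 5082*16641 - 30072 = 84569562 - 30072 = 84539490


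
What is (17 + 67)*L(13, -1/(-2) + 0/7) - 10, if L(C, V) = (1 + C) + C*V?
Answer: 1712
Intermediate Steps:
L(C, V) = 1 + C + C*V
(17 + 67)*L(13, -1/(-2) + 0/7) - 10 = (17 + 67)*(1 + 13 + 13*(-1/(-2) + 0/7)) - 10 = 84*(1 + 13 + 13*(-1*(-½) + 0*(⅐))) - 10 = 84*(1 + 13 + 13*(½ + 0)) - 10 = 84*(1 + 13 + 13*(½)) - 10 = 84*(1 + 13 + 13/2) - 10 = 84*(41/2) - 10 = 1722 - 10 = 1712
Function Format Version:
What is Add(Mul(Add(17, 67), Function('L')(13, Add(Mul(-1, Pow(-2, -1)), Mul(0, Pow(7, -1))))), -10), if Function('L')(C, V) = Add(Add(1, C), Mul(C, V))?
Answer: 1712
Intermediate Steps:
Function('L')(C, V) = Add(1, C, Mul(C, V))
Add(Mul(Add(17, 67), Function('L')(13, Add(Mul(-1, Pow(-2, -1)), Mul(0, Pow(7, -1))))), -10) = Add(Mul(Add(17, 67), Add(1, 13, Mul(13, Add(Mul(-1, Pow(-2, -1)), Mul(0, Pow(7, -1)))))), -10) = Add(Mul(84, Add(1, 13, Mul(13, Add(Mul(-1, Rational(-1, 2)), Mul(0, Rational(1, 7)))))), -10) = Add(Mul(84, Add(1, 13, Mul(13, Add(Rational(1, 2), 0)))), -10) = Add(Mul(84, Add(1, 13, Mul(13, Rational(1, 2)))), -10) = Add(Mul(84, Add(1, 13, Rational(13, 2))), -10) = Add(Mul(84, Rational(41, 2)), -10) = Add(1722, -10) = 1712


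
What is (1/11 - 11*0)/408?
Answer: 1/4488 ≈ 0.00022282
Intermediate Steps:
(1/11 - 11*0)/408 = (1/11 + 0)*(1/408) = (1/11)*(1/408) = 1/4488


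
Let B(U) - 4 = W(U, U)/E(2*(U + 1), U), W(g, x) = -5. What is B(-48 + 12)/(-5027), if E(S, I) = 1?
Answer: 1/5027 ≈ 0.00019893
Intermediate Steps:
B(U) = -1 (B(U) = 4 - 5/1 = 4 - 5*1 = 4 - 5 = -1)
B(-48 + 12)/(-5027) = -1/(-5027) = -1*(-1/5027) = 1/5027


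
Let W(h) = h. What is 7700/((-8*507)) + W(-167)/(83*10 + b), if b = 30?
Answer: -912419/436020 ≈ -2.0926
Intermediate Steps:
7700/((-8*507)) + W(-167)/(83*10 + b) = 7700/((-8*507)) - 167/(83*10 + 30) = 7700/(-4056) - 167/(830 + 30) = 7700*(-1/4056) - 167/860 = -1925/1014 - 167*1/860 = -1925/1014 - 167/860 = -912419/436020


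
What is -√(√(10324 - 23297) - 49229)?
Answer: -√(-49229 + I*√12973) ≈ -0.25667 - 221.88*I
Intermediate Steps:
-√(√(10324 - 23297) - 49229) = -√(√(-12973) - 49229) = -√(I*√12973 - 49229) = -√(-49229 + I*√12973)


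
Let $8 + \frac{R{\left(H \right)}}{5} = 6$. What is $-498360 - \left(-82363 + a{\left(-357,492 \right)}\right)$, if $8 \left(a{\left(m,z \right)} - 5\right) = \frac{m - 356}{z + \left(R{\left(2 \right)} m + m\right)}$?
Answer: $- \frac{12330298567}{29640} \approx -4.16 \cdot 10^{5}$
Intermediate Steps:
$R{\left(H \right)} = -10$ ($R{\left(H \right)} = -40 + 5 \cdot 6 = -40 + 30 = -10$)
$a{\left(m,z \right)} = 5 + \frac{-356 + m}{8 \left(z - 9 m\right)}$ ($a{\left(m,z \right)} = 5 + \frac{\left(m - 356\right) \frac{1}{z + \left(- 10 m + m\right)}}{8} = 5 + \frac{\left(-356 + m\right) \frac{1}{z - 9 m}}{8} = 5 + \frac{\frac{1}{z - 9 m} \left(-356 + m\right)}{8} = 5 + \frac{-356 + m}{8 \left(z - 9 m\right)}$)
$-498360 - \left(-82363 + a{\left(-357,492 \right)}\right) = -498360 - \left(-82363 + \frac{-356 - -128163 + 40 \cdot 492}{8 \left(492 - -3213\right)}\right) = -498360 + \left(82363 - \frac{-356 + 128163 + 19680}{8 \left(492 + 3213\right)}\right) = -498360 + \left(82363 - \frac{1}{8} \cdot \frac{1}{3705} \cdot 147487\right) = -498360 + \left(82363 - \frac{147487}{29640}\right) = -498360 + \frac{2441091833}{29640} = - \frac{12330298567}{29640}$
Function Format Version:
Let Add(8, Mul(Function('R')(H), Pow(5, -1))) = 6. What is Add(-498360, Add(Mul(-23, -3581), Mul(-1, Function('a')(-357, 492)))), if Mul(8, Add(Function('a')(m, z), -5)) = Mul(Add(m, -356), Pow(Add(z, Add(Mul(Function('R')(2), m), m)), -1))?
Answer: Rational(-12330298567, 29640) ≈ -4.1600e+5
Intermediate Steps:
Function('R')(H) = -10 (Function('R')(H) = Add(-40, Mul(5, 6)) = Add(-40, 30) = -10)
Function('a')(m, z) = Add(5, Mul(Rational(1, 8), Pow(Add(z, Mul(-9, m)), -1), Add(-356, m))) (Function('a')(m, z) = Add(5, Mul(Rational(1, 8), Mul(Add(m, -356), Pow(Add(z, Add(Mul(-10, m), m)), -1)))) = Add(5, Mul(Rational(1, 8), Mul(Add(-356, m), Pow(Add(z, Mul(-9, m)), -1)))) = Add(5, Mul(Rational(1, 8), Mul(Pow(Add(z, Mul(-9, m)), -1), Add(-356, m)))) = Add(5, Mul(Rational(1, 8), Pow(Add(z, Mul(-9, m)), -1), Add(-356, m))))
Add(-498360, Add(Mul(-23, -3581), Mul(-1, Function('a')(-357, 492)))) = Add(-498360, Add(Mul(-23, -3581), Mul(-1, Mul(Rational(1, 8), Pow(Add(492, Mul(-9, -357)), -1), Add(-356, Mul(-359, -357), Mul(40, 492)))))) = Add(-498360, Add(82363, Mul(-1, Mul(Rational(1, 8), Pow(Add(492, 3213), -1), Add(-356, 128163, 19680))))) = Add(-498360, Add(82363, Mul(-1, Mul(Rational(1, 8), Pow(3705, -1), 147487)))) = Add(-498360, Add(82363, Mul(-1, Mul(Rational(1, 8), Rational(1, 3705), 147487)))) = Add(-498360, Add(82363, Mul(-1, Rational(147487, 29640)))) = Add(-498360, Add(82363, Rational(-147487, 29640))) = Add(-498360, Rational(2441091833, 29640)) = Rational(-12330298567, 29640)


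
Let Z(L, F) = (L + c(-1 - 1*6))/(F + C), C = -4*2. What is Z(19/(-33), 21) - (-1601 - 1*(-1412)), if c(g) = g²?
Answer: 82679/429 ≈ 192.72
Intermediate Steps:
C = -8
Z(L, F) = (49 + L)/(-8 + F) (Z(L, F) = (L + (-1 - 1*6)²)/(F - 8) = (L + (-1 - 6)²)/(-8 + F) = (L + (-7)²)/(-8 + F) = (L + 49)/(-8 + F) = (49 + L)/(-8 + F))
Z(19/(-33), 21) - (-1601 - 1*(-1412)) = (49 + 19/(-33))/(-8 + 21) - (-1601 - 1*(-1412)) = (49 + 19*(-1/33))/13 - (-1601 + 1412) = (49 - 19/33)/13 - 1*(-189) = (1/13)*(1598/33) + 189 = 1598/429 + 189 = 82679/429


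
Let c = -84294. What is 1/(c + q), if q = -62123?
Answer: -1/146417 ≈ -6.8298e-6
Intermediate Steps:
1/(c + q) = 1/(-84294 - 62123) = 1/(-146417) = -1/146417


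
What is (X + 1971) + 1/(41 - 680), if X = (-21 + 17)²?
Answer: 1269692/639 ≈ 1987.0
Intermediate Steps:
X = 16 (X = (-4)² = 16)
(X + 1971) + 1/(41 - 680) = (16 + 1971) + 1/(41 - 680) = 1987 + 1/(-639) = 1987 - 1/639 = 1269692/639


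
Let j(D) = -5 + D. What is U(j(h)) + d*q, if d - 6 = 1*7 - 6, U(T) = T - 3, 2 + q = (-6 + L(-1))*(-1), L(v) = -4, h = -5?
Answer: 43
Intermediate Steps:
q = 8 (q = -2 + (-6 - 4)*(-1) = -2 - 10*(-1) = -2 + 10 = 8)
U(T) = -3 + T
d = 7 (d = 6 + (1*7 - 6) = 6 + (7 - 6) = 6 + 1 = 7)
U(j(h)) + d*q = (-3 + (-5 - 5)) + 7*8 = (-3 - 10) + 56 = -13 + 56 = 43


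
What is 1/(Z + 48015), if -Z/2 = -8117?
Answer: 1/64249 ≈ 1.5564e-5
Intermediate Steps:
Z = 16234 (Z = -2*(-8117) = 16234)
1/(Z + 48015) = 1/(16234 + 48015) = 1/64249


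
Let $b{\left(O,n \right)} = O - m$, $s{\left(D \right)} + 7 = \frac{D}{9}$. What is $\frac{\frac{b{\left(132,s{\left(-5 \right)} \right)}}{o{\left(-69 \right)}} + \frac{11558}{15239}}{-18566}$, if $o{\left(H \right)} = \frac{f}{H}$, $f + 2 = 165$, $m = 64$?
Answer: $\frac{34808717}{23058572831} \approx 0.0015096$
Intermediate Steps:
$f = 163$ ($f = -2 + 165 = 163$)
$s{\left(D \right)} = -7 + \frac{D}{9}$
$b{\left(O,n \right)} = -64 + O$ ($b{\left(O,n \right)} = O - 64 = -64 + O$)
$o{\left(H \right)} = \frac{163}{H}$
$\frac{\frac{b{\left(132,s{\left(-5 \right)} \right)}}{o{\left(-69 \right)}} + \frac{11558}{15239}}{-18566} = \frac{\frac{-64 + 132}{163 \frac{1}{-69}} + \frac{11558}{15239}}{-18566} = \left(\frac{68}{163 \left(- \frac{1}{69}\right)} + 11558 \cdot \frac{1}{15239}\right) \left(- \frac{1}{18566}\right) = \left(\frac{68}{- \frac{163}{69}} + \frac{11558}{15239}\right) \left(- \frac{1}{18566}\right) = \left(68 \left(- \frac{69}{163}\right) + \frac{11558}{15239}\right) \left(- \frac{1}{18566}\right) = \left(- \frac{4692}{163} + \frac{11558}{15239}\right) \left(- \frac{1}{18566}\right) = \left(- \frac{69617434}{2483957}\right) \left(- \frac{1}{18566}\right) = \frac{34808717}{23058572831}$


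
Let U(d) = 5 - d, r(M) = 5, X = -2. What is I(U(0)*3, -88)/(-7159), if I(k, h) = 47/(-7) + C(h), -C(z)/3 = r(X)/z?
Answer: 4031/4409944 ≈ 0.00091407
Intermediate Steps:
C(z) = -15/z
I(k, h) = -47/7 - 15/h (I(k, h) = 47/(-7) - 15/h = 47*(-1/7) - 15/h = -47/7 - 15/h)
I(U(0)*3, -88)/(-7159) = (-47/7 - 15/(-88))/(-7159) = (-47/7 - 15*(-1/88))*(-1/7159) = (-47/7 + 15/88)*(-1/7159) = -4031/616*(-1/7159) = 4031/4409944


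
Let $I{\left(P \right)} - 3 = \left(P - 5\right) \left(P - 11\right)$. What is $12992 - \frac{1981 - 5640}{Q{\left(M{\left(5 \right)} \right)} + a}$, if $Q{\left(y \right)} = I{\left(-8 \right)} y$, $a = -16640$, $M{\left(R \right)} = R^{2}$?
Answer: $\frac{134983221}{10390} \approx 12992.0$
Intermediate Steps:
$I{\left(P \right)} = 3 + \left(-11 + P\right) \left(-5 + P\right)$ ($I{\left(P \right)} = 3 + \left(P - 5\right) \left(P - 11\right) = 3 + \left(-5 + P\right) \left(-11 + P\right) = 3 + \left(-11 + P\right) \left(-5 + P\right)$)
$Q{\left(y \right)} = 250 y$ ($Q{\left(y \right)} = \left(58 + \left(-8\right)^{2} - -128\right) y = \left(58 + 64 + 128\right) y = 250 y$)
$12992 - \frac{1981 - 5640}{Q{\left(M{\left(5 \right)} \right)} + a} = 12992 - \frac{1981 - 5640}{250 \cdot 5^{2} - 16640} = 12992 - - \frac{3659}{250 \cdot 25 - 16640} = 12992 - - \frac{3659}{6250 - 16640} = 12992 - - \frac{3659}{-10390} = 12992 - \left(-3659\right) \left(- \frac{1}{10390}\right) = 12992 - \frac{3659}{10390} = \frac{134983221}{10390}$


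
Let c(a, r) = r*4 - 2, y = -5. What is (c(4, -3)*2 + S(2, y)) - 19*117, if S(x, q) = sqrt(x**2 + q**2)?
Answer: -2251 + sqrt(29) ≈ -2245.6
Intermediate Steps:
c(a, r) = -2 + 4*r (c(a, r) = 4*r - 2 = -2 + 4*r)
S(x, q) = sqrt(q**2 + x**2)
(c(4, -3)*2 + S(2, y)) - 19*117 = ((-2 + 4*(-3))*2 + sqrt((-5)**2 + 2**2)) - 19*117 = ((-2 - 12)*2 + sqrt(25 + 4)) - 2223 = (-14*2 + sqrt(29)) - 2223 = (-28 + sqrt(29)) - 2223 = -2251 + sqrt(29)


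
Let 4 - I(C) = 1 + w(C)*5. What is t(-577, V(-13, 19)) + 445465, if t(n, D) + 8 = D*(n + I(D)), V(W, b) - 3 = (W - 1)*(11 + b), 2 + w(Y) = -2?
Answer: 676475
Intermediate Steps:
w(Y) = -4 (w(Y) = -2 - 2 = -4)
V(W, b) = 3 + (-1 + W)*(11 + b) (V(W, b) = 3 + (W - 1)*(11 + b) = 3 + (-1 + W)*(11 + b))
I(C) = 23 (I(C) = 4 - (1 - 4*5) = 4 - (1 - 20) = 4 - 1*(-19) = 4 + 19 = 23)
t(n, D) = -8 + D*(23 + n) (t(n, D) = -8 + D*(n + 23) = -8 + D*(23 + n))
t(-577, V(-13, 19)) + 445465 = (-8 + 23*(-8 - 1*19 + 11*(-13) - 13*19) + (-8 - 1*19 + 11*(-13) - 13*19)*(-577)) + 445465 = (-8 + 23*(-8 - 19 - 143 - 247) + (-8 - 19 - 143 - 247)*(-577)) + 445465 = (-8 + 23*(-417) - 417*(-577)) + 445465 = (-8 - 9591 + 240609) + 445465 = 231010 + 445465 = 676475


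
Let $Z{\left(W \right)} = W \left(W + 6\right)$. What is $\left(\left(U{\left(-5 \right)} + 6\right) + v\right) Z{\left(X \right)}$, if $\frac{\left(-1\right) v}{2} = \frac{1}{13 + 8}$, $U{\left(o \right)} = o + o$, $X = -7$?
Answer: $- \frac{86}{3} \approx -28.667$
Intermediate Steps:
$Z{\left(W \right)} = W \left(6 + W\right)$
$U{\left(o \right)} = 2 o$
$v = - \frac{2}{21}$ ($v = - \frac{2}{13 + 8} = - \frac{2}{21} \approx -0.095238$)
$\left(\left(U{\left(-5 \right)} + 6\right) + v\right) Z{\left(X \right)} = \left(\left(2 \left(-5\right) + 6\right) - \frac{2}{21}\right) \left(- 7 \left(6 - 7\right)\right) = \left(\left(-10 + 6\right) - \frac{2}{21}\right) \left(\left(-7\right) \left(-1\right)\right) = \left(-4 - \frac{2}{21}\right) 7 = \left(- \frac{86}{21}\right) 7 = - \frac{86}{3}$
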